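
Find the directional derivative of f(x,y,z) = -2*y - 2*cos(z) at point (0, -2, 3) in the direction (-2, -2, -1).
4/3 - 2*sin(3)/3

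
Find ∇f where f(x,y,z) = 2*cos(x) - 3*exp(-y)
(-2*sin(x), 3*exp(-y), 0)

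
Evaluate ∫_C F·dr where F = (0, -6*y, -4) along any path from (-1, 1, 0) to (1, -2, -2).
-1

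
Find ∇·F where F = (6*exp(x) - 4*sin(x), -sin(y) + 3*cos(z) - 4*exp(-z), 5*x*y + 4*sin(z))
6*exp(x) - 4*cos(x) - cos(y) + 4*cos(z)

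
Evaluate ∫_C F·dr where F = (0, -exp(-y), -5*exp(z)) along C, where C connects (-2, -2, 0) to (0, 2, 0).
-2*sinh(2)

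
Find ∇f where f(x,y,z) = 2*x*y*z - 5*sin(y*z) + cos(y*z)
(2*y*z, z*(2*x - sin(y*z) - 5*cos(y*z)), y*(2*x - sin(y*z) - 5*cos(y*z)))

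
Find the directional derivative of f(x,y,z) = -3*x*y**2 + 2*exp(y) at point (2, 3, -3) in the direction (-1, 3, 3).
3*sqrt(19)*(-27 + 2*exp(3))/19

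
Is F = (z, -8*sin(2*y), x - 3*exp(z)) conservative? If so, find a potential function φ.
Yes, F is conservative. φ = x*z - 3*exp(z) + 4*cos(2*y)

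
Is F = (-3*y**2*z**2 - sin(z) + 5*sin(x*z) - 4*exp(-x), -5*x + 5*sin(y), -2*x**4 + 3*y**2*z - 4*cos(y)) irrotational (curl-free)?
No, ∇×F = (6*y*z + 4*sin(y), 8*x**3 + 5*x*cos(x*z) - 6*y**2*z - cos(z), 6*y*z**2 - 5)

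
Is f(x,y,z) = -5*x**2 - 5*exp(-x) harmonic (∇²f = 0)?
No, ∇²f = -10 - 5*exp(-x)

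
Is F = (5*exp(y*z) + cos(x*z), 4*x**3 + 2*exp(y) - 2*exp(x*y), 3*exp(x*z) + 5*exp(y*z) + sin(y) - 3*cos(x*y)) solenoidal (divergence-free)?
No, ∇·F = -2*x*exp(x*y) + 3*x*exp(x*z) + 5*y*exp(y*z) - z*sin(x*z) + 2*exp(y)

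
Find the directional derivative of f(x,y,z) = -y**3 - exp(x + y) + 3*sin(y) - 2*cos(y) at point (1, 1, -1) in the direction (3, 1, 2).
sqrt(14)*(-4*exp(2) - 3 + 3*cos(1) + 2*sin(1))/14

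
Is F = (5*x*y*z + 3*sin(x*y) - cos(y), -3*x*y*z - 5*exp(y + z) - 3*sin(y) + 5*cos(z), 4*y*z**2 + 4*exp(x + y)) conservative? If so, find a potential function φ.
No, ∇×F = (3*x*y + 4*z**2 + 4*exp(x + y) + 5*exp(y + z) + 5*sin(z), 5*x*y - 4*exp(x + y), -5*x*z - 3*x*cos(x*y) - 3*y*z - sin(y)) ≠ 0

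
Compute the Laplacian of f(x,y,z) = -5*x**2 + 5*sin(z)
-5*sin(z) - 10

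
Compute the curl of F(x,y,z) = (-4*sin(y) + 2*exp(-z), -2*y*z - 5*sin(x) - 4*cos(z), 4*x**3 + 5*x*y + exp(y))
(5*x + 2*y + exp(y) - 4*sin(z), -12*x**2 - 5*y - 2*exp(-z), -5*cos(x) + 4*cos(y))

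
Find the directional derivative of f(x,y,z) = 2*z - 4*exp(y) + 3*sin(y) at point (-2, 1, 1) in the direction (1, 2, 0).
2*sqrt(5)*(-4*E + 3*cos(1))/5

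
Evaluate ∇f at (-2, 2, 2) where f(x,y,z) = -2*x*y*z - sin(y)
(-8, 8 - cos(2), 8)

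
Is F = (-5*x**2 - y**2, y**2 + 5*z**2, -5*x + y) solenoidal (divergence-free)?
No, ∇·F = -10*x + 2*y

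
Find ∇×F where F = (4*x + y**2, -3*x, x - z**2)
(0, -1, -2*y - 3)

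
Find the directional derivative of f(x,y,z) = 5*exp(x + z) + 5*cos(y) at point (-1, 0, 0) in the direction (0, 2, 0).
0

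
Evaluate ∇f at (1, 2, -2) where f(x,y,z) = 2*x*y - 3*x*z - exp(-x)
(exp(-1) + 10, 2, -3)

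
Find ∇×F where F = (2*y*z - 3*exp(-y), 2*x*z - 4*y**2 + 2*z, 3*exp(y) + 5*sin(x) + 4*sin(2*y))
(-2*x + 3*exp(y) + 8*cos(2*y) - 2, 2*y - 5*cos(x), -3*exp(-y))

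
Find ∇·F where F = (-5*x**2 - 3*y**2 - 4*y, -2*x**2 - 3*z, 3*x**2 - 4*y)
-10*x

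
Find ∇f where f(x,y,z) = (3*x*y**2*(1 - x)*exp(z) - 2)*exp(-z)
(y**2*(3 - 6*x), 6*x*y*(1 - x), 2*exp(-z))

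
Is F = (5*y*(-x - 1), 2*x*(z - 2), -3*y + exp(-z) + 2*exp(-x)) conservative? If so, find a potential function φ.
No, ∇×F = (-2*x - 3, 2*exp(-x), 5*x + 2*z + 1) ≠ 0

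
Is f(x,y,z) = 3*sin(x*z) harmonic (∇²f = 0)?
No, ∇²f = -3*(x**2 + z**2)*sin(x*z)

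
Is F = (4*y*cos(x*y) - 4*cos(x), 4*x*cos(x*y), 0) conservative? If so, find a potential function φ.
Yes, F is conservative. φ = -4*sin(x) + 4*sin(x*y)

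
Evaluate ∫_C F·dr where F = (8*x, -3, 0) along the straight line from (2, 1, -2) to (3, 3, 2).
14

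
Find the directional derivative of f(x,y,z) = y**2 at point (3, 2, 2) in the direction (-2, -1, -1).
-2*sqrt(6)/3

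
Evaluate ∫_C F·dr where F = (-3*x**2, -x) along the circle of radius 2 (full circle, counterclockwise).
-4*pi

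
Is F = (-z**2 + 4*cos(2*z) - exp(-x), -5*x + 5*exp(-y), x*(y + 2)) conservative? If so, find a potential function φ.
No, ∇×F = (x, -y - 2*z - 8*sin(2*z) - 2, -5) ≠ 0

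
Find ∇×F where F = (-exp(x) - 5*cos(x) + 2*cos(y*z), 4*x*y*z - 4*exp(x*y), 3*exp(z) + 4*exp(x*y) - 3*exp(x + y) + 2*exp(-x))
(-4*x*y + 4*x*exp(x*y) - 3*exp(x + y), -4*y*exp(x*y) - 2*y*sin(y*z) + 3*exp(x + y) + 2*exp(-x), 4*y*z - 4*y*exp(x*y) + 2*z*sin(y*z))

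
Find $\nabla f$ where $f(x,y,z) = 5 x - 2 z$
(5, 0, -2)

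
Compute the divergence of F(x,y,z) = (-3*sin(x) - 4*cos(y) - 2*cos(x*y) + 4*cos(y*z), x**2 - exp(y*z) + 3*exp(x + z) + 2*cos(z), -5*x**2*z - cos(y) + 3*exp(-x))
-5*x**2 + 2*y*sin(x*y) - z*exp(y*z) - 3*cos(x)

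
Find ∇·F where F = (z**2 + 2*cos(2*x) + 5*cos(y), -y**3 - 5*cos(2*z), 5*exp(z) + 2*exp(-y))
-3*y**2 + 5*exp(z) - 4*sin(2*x)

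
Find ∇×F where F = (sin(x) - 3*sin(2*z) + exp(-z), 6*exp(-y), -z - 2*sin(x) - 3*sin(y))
(-3*cos(y), 2*cos(x) - 6*cos(2*z) - exp(-z), 0)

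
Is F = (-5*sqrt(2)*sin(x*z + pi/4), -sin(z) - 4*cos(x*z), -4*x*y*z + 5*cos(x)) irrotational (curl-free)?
No, ∇×F = (-4*x*z - 4*x*sin(x*z) + cos(z), -5*sqrt(2)*x*cos(x*z + pi/4) + 4*y*z + 5*sin(x), 4*z*sin(x*z))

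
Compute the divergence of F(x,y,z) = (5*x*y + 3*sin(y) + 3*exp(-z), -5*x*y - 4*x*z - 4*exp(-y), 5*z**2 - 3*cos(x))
-5*x + 5*y + 10*z + 4*exp(-y)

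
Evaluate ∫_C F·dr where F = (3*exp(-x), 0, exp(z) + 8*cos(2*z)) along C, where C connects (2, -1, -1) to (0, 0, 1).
-3 - exp(-1) + 3*exp(-2) + E + 8*sin(2)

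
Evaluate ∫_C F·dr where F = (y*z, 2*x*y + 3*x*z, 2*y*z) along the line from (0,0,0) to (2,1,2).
28/3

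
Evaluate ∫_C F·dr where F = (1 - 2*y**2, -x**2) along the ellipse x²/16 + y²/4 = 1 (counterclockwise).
0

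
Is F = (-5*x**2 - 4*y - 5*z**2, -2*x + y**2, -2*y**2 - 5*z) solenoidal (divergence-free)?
No, ∇·F = -10*x + 2*y - 5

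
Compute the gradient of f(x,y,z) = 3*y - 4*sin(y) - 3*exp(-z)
(0, 3 - 4*cos(y), 3*exp(-z))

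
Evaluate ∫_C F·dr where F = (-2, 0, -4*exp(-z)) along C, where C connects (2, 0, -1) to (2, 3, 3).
4*(1 - exp(4))*exp(-3)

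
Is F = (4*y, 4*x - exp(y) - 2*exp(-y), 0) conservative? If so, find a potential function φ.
Yes, F is conservative. φ = 4*x*y - exp(y) + 2*exp(-y)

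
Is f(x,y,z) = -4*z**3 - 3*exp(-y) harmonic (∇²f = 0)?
No, ∇²f = -24*z - 3*exp(-y)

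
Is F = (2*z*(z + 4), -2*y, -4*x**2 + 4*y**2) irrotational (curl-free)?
No, ∇×F = (8*y, 8*x + 4*z + 8, 0)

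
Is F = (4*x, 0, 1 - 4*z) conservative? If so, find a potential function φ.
Yes, F is conservative. φ = 2*x**2 - 2*z**2 + z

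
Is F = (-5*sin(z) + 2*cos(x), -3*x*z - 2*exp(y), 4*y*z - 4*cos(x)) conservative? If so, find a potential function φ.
No, ∇×F = (3*x + 4*z, -4*sin(x) - 5*cos(z), -3*z) ≠ 0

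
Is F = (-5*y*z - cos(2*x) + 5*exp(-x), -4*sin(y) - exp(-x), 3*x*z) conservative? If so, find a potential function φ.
No, ∇×F = (0, -5*y - 3*z, 5*z + exp(-x)) ≠ 0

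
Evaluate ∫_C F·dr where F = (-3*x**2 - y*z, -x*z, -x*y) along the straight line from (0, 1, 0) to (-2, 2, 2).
16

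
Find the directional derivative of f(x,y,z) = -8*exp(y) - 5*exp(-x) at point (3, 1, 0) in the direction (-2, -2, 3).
2*sqrt(17)*(-5 + 8*exp(4))*exp(-3)/17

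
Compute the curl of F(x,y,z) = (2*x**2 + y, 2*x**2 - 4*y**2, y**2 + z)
(2*y, 0, 4*x - 1)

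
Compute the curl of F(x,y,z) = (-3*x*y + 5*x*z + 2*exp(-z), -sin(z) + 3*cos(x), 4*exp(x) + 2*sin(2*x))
(cos(z), 5*x - 4*exp(x) - 4*cos(2*x) - 2*exp(-z), 3*x - 3*sin(x))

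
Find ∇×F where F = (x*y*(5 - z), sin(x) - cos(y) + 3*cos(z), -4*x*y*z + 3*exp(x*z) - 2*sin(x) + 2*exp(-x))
(-4*x*z + 3*sin(z), -x*y + 4*y*z - 3*z*exp(x*z) + 2*cos(x) + 2*exp(-x), x*(z - 5) + cos(x))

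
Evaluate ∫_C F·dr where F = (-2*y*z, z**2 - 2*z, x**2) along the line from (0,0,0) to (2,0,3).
4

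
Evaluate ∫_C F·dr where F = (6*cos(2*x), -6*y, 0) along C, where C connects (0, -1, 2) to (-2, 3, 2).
-24 - 3*sin(4)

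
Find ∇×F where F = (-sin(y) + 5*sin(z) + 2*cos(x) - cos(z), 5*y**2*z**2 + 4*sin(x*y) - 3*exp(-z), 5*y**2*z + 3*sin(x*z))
((10*y*z*(1 - y)*exp(z) - 3)*exp(-z), -3*z*cos(x*z) + sin(z) + 5*cos(z), 4*y*cos(x*y) + cos(y))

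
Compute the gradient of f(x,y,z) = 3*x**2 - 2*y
(6*x, -2, 0)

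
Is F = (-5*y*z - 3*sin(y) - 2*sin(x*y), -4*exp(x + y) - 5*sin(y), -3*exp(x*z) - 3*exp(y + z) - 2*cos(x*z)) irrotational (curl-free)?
No, ∇×F = (-3*exp(y + z), -5*y + 3*z*exp(x*z) - 2*z*sin(x*z), 2*x*cos(x*y) + 5*z - 4*exp(x + y) + 3*cos(y))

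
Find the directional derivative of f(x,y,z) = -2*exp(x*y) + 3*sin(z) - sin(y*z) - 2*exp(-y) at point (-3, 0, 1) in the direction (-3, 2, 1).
sqrt(14)*(3*cos(1) + 14)/14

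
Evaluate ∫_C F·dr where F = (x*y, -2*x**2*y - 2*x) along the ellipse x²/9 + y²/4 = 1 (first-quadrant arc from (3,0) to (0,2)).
-24 - 3*pi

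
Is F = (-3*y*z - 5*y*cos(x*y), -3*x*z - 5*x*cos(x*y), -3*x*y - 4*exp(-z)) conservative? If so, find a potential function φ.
Yes, F is conservative. φ = -3*x*y*z - 5*sin(x*y) + 4*exp(-z)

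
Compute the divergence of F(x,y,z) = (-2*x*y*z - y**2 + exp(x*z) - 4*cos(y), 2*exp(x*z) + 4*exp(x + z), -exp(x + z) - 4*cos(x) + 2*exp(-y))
-2*y*z + z*exp(x*z) - exp(x + z)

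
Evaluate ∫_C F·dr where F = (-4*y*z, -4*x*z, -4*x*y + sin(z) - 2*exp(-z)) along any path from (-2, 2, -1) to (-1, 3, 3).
-2*E + 2*exp(-3) + cos(1) - cos(3) + 52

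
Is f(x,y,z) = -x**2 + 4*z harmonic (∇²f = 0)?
No, ∇²f = -2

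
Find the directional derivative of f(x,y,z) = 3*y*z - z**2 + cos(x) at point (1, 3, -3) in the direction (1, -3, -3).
-sqrt(19)*(sin(1) + 18)/19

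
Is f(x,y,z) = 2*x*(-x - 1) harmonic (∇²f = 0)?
No, ∇²f = -4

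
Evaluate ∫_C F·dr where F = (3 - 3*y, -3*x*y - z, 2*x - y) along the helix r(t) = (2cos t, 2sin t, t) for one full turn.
12*pi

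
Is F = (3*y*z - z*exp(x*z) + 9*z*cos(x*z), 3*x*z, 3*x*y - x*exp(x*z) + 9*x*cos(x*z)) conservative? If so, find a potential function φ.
Yes, F is conservative. φ = 3*x*y*z - exp(x*z) + 9*sin(x*z)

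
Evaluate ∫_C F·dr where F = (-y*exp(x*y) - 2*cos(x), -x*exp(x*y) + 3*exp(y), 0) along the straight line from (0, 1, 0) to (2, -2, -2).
-3*E - 2*sin(2) - exp(-4) + 3*exp(-2) + 1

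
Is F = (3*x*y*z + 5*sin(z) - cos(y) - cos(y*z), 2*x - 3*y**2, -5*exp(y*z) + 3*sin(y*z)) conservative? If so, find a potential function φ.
No, ∇×F = (z*(-5*exp(y*z) + 3*cos(y*z)), 3*x*y + y*sin(y*z) + 5*cos(z), -3*x*z - z*sin(y*z) - sin(y) + 2) ≠ 0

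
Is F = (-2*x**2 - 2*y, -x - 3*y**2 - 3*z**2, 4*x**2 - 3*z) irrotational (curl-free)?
No, ∇×F = (6*z, -8*x, 1)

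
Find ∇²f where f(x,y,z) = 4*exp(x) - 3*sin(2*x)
4*exp(x) + 12*sin(2*x)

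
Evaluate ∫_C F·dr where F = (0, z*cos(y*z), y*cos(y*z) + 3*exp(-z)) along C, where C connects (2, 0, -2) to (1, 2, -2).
-sin(4)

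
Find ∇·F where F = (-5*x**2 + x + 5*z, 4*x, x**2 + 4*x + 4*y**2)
1 - 10*x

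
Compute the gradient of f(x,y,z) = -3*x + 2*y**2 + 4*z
(-3, 4*y, 4)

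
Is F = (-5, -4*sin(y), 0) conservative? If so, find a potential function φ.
Yes, F is conservative. φ = -5*x + 4*cos(y)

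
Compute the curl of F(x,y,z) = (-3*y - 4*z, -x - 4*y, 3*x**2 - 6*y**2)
(-12*y, -6*x - 4, 2)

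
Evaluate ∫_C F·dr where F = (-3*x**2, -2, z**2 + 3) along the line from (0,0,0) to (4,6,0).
-76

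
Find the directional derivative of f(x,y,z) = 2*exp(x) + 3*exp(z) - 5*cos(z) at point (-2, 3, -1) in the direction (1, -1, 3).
sqrt(11)*(-15*exp(2)*sin(1) + 2 + 9*E)*exp(-2)/11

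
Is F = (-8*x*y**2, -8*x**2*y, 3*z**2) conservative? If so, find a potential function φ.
Yes, F is conservative. φ = -4*x**2*y**2 + z**3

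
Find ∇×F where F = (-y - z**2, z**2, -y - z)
(-2*z - 1, -2*z, 1)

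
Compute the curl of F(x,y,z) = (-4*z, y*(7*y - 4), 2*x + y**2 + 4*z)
(2*y, -6, 0)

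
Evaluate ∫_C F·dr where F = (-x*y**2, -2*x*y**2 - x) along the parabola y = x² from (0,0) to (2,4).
-624/7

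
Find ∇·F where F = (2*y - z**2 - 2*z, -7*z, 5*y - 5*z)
-5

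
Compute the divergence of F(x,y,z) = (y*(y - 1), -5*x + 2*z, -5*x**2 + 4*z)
4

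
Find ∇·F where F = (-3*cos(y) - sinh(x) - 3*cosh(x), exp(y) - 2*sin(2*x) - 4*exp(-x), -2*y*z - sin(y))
-2*y + exp(y) - 3*sinh(x) - cosh(x)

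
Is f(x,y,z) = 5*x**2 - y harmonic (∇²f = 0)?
No, ∇²f = 10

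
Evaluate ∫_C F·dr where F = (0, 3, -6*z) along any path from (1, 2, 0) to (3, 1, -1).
-6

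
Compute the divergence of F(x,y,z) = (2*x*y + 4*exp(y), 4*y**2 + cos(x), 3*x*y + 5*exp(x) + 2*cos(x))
10*y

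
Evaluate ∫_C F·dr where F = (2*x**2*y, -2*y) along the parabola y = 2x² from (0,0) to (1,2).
-16/5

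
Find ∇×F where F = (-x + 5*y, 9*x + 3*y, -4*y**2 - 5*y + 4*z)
(-8*y - 5, 0, 4)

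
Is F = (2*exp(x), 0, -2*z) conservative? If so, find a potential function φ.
Yes, F is conservative. φ = -z**2 + 2*exp(x)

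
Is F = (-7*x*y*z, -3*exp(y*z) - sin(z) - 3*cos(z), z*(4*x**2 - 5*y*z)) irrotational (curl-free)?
No, ∇×F = (3*y*exp(y*z) - 5*z**2 - 3*sin(z) + cos(z), x*(-7*y - 8*z), 7*x*z)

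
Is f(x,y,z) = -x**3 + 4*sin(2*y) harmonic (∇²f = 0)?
No, ∇²f = -6*x - 16*sin(2*y)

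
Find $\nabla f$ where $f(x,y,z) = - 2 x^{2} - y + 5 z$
(-4*x, -1, 5)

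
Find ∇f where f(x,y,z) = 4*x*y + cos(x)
(4*y - sin(x), 4*x, 0)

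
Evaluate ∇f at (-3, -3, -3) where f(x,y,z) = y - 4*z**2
(0, 1, 24)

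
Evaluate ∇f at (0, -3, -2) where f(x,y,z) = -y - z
(0, -1, -1)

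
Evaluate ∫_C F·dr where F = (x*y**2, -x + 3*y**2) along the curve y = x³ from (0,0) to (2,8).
532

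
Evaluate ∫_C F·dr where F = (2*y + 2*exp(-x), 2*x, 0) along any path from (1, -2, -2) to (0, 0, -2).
2*exp(-1) + 2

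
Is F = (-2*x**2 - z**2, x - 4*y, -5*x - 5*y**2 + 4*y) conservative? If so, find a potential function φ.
No, ∇×F = (4 - 10*y, 5 - 2*z, 1) ≠ 0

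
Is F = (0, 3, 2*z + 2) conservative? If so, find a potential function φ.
Yes, F is conservative. φ = 3*y + z**2 + 2*z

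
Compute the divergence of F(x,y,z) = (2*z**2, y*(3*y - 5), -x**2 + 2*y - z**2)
6*y - 2*z - 5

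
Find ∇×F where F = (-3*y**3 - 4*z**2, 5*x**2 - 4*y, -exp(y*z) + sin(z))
(-z*exp(y*z), -8*z, 10*x + 9*y**2)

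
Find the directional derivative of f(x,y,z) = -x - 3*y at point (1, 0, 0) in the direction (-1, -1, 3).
4*sqrt(11)/11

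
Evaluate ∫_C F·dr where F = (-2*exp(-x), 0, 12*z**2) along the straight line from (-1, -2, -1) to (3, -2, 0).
-2*E + 2*exp(-3) + 4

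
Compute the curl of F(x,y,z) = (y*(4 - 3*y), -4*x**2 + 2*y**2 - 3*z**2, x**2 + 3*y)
(6*z + 3, -2*x, -8*x + 6*y - 4)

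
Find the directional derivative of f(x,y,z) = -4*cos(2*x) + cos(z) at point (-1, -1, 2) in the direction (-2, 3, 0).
16*sqrt(13)*sin(2)/13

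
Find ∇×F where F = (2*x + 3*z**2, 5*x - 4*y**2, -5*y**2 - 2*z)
(-10*y, 6*z, 5)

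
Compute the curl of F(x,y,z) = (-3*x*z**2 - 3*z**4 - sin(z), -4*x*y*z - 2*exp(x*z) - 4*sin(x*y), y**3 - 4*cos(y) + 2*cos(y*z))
(4*x*y + 2*x*exp(x*z) + 3*y**2 - 2*z*sin(y*z) + 4*sin(y), -6*x*z - 12*z**3 - cos(z), -4*y*z - 4*y*cos(x*y) - 2*z*exp(x*z))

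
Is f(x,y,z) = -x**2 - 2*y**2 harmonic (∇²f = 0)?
No, ∇²f = -6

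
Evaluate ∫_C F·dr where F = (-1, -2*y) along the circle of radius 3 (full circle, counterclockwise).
0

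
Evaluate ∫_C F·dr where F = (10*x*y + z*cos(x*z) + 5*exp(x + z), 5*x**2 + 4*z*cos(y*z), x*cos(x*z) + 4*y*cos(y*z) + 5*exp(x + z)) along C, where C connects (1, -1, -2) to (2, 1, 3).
-3*sin(2) - 5*exp(-1) + sin(6) + 4*sin(3) + 25 + 5*exp(5)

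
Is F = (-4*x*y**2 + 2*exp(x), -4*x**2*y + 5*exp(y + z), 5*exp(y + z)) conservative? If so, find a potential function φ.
Yes, F is conservative. φ = -2*x**2*y**2 + 2*exp(x) + 5*exp(y + z)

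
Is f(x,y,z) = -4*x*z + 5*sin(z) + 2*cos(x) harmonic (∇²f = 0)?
No, ∇²f = -5*sin(z) - 2*cos(x)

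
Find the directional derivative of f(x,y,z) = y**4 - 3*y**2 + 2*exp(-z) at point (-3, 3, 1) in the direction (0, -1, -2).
sqrt(5)*(4/5 - 18*E)*exp(-1)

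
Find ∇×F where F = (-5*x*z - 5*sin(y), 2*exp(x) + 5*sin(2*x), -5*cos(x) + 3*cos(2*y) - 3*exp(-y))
(-6*sin(2*y) + 3*exp(-y), -5*x - 5*sin(x), 2*exp(x) + 10*cos(2*x) + 5*cos(y))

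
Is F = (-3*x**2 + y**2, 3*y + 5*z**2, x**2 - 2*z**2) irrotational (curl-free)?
No, ∇×F = (-10*z, -2*x, -2*y)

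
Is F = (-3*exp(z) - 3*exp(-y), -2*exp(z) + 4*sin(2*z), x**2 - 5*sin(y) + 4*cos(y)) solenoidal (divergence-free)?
Yes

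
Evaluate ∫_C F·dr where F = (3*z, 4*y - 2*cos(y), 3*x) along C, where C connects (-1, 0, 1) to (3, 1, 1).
14 - 2*sin(1)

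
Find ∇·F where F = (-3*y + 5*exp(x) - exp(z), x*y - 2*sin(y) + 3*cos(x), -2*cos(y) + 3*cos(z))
x + 5*exp(x) - 3*sin(z) - 2*cos(y)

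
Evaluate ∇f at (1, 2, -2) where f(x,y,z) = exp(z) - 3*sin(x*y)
(-6*cos(2), -3*cos(2), exp(-2))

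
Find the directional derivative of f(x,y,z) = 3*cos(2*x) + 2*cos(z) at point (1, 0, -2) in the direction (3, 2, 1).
-8*sqrt(14)*sin(2)/7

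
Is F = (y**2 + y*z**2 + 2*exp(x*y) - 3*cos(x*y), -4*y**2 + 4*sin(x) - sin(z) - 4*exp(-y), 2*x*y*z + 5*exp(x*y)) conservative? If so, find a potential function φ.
No, ∇×F = (2*x*z + 5*x*exp(x*y) + cos(z), -5*y*exp(x*y), -2*x*exp(x*y) - 3*x*sin(x*y) - 2*y - z**2 + 4*cos(x)) ≠ 0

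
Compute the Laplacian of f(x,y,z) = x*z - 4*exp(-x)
-4*exp(-x)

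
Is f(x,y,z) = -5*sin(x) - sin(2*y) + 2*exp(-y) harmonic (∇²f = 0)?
No, ∇²f = 5*sin(x) + 4*sin(2*y) + 2*exp(-y)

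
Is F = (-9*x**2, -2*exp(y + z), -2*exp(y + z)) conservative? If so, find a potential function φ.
Yes, F is conservative. φ = -3*x**3 - 2*exp(y + z)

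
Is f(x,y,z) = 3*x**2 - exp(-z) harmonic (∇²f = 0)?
No, ∇²f = 6 - exp(-z)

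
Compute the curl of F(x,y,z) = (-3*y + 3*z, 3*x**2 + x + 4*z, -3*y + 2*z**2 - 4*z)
(-7, 3, 6*x + 4)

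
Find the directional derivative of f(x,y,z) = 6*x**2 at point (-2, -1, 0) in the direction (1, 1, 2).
-4*sqrt(6)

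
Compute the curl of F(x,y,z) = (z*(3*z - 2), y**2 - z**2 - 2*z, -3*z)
(2*z + 2, 6*z - 2, 0)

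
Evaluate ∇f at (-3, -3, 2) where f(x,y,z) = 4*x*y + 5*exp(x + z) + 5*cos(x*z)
(-12 + 10*sin(6) + 5*exp(-1), -12, 5*exp(-1) - 15*sin(6))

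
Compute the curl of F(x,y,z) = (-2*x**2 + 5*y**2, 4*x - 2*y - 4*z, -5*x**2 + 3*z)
(4, 10*x, 4 - 10*y)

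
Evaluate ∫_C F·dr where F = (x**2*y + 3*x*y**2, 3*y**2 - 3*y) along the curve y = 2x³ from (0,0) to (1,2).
23/6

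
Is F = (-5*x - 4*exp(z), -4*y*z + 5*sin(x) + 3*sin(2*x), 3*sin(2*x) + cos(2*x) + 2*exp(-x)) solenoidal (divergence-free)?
No, ∇·F = -4*z - 5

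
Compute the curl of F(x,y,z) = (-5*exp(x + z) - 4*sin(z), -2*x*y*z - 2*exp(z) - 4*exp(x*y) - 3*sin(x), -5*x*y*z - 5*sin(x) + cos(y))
(2*x*y - 5*x*z + 2*exp(z) - sin(y), 5*y*z - 5*exp(x + z) + 5*cos(x) - 4*cos(z), -2*y*z - 4*y*exp(x*y) - 3*cos(x))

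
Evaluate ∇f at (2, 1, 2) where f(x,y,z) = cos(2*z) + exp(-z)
(0, 0, -exp(-2) - 2*sin(4))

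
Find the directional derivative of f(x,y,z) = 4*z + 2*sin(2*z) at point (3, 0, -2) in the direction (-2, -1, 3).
6*sqrt(14)*(cos(4) + 1)/7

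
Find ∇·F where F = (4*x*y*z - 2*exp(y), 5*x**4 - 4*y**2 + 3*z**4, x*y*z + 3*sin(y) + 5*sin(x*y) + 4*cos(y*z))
y*(x + 4*z - 4*sin(y*z) - 8)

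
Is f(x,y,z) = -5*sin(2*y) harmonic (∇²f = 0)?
No, ∇²f = 20*sin(2*y)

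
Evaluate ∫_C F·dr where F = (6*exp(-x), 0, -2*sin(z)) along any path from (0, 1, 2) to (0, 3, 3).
2*cos(3) - 2*cos(2)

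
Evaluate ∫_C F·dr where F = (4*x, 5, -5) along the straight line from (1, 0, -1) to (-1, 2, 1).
0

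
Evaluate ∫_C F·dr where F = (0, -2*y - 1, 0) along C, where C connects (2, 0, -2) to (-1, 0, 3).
0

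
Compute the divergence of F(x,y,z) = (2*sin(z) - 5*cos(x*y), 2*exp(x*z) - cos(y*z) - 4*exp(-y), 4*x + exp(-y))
5*y*sin(x*y) + z*sin(y*z) + 4*exp(-y)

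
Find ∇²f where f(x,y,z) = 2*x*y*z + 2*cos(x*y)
-2*(x**2 + y**2)*cos(x*y)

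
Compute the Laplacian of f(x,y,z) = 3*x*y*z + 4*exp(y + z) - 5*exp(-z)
(8*exp(y + 2*z) - 5)*exp(-z)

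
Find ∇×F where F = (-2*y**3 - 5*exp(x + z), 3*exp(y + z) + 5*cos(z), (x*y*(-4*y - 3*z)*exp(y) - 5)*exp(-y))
(-8*x*y - 3*x*z - 3*exp(y + z) + 5*sin(z) + 5*exp(-y), y*(4*y + 3*z) - 5*exp(x + z), 6*y**2)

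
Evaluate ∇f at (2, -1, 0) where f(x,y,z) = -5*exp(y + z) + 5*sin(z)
(0, -5*exp(-1), 5 - 5*exp(-1))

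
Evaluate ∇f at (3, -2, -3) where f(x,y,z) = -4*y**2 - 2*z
(0, 16, -2)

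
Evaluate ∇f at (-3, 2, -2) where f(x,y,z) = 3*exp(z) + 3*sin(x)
(3*cos(3), 0, 3*exp(-2))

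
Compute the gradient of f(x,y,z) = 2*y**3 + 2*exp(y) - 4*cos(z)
(0, 6*y**2 + 2*exp(y), 4*sin(z))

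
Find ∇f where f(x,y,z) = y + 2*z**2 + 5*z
(0, 1, 4*z + 5)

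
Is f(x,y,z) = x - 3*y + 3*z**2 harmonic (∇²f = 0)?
No, ∇²f = 6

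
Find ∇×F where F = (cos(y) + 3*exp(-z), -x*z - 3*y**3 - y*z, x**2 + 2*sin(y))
(x + y + 2*cos(y), -2*x - 3*exp(-z), -z + sin(y))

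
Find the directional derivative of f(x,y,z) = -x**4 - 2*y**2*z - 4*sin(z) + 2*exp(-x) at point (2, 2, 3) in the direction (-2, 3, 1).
2*sqrt(14)*(-4*exp(2) + 1 - exp(2)*cos(3))*exp(-2)/7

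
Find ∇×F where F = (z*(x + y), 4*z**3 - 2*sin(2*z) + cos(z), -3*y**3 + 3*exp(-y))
(-9*y**2 - 12*z**2 + sin(z) + 4*cos(2*z) - 3*exp(-y), x + y, -z)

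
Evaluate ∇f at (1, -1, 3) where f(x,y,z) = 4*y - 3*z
(0, 4, -3)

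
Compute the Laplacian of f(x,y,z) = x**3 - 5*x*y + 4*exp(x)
6*x + 4*exp(x)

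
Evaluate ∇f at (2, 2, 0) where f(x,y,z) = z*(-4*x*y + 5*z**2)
(0, 0, -16)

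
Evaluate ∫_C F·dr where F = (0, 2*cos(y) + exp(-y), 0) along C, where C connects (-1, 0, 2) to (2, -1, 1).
-E - 2*sin(1) + 1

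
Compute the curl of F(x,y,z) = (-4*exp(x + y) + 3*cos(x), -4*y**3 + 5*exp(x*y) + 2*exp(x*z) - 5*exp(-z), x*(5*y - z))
(-2*x*exp(x*z) + 5*x - 5*exp(-z), -5*y + z, 5*y*exp(x*y) + 2*z*exp(x*z) + 4*exp(x + y))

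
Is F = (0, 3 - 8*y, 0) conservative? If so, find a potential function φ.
Yes, F is conservative. φ = y*(3 - 4*y)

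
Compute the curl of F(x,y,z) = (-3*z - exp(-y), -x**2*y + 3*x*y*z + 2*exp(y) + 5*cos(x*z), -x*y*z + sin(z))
(x*(-3*y - z + 5*sin(x*z)), y*z - 3, -2*x*y + 3*y*z - 5*z*sin(x*z) - exp(-y))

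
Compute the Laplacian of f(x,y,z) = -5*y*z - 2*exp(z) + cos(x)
-2*exp(z) - cos(x)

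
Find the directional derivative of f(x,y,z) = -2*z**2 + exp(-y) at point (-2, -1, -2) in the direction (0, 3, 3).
sqrt(2)*(8 - E)/2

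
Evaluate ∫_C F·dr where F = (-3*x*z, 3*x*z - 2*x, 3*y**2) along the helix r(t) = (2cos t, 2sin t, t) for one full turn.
2*pi*(-1 + 6*pi)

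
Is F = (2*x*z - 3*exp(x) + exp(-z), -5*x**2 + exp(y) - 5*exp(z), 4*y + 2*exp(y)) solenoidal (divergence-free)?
No, ∇·F = 2*z - 3*exp(x) + exp(y)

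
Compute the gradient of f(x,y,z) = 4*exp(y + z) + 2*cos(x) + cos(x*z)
(-z*sin(x*z) - 2*sin(x), 4*exp(y + z), -x*sin(x*z) + 4*exp(y + z))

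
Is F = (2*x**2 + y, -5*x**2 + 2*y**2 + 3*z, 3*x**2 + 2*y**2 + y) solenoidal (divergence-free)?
No, ∇·F = 4*x + 4*y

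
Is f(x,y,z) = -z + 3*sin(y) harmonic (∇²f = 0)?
No, ∇²f = -3*sin(y)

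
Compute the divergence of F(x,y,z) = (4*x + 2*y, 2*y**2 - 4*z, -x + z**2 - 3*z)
4*y + 2*z + 1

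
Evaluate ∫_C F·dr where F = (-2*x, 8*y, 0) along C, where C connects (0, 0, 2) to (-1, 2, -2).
15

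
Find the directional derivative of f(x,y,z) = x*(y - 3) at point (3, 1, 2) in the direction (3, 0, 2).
-6*sqrt(13)/13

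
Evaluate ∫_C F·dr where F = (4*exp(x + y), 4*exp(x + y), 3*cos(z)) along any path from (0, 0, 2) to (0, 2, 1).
-4 - 3*sin(2) + 3*sin(1) + 4*exp(2)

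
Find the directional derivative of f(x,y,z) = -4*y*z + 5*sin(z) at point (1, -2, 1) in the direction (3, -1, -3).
-5*sqrt(19)*(3*cos(1) + 4)/19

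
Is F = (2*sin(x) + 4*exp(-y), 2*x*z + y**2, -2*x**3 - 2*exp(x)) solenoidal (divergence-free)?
No, ∇·F = 2*y + 2*cos(x)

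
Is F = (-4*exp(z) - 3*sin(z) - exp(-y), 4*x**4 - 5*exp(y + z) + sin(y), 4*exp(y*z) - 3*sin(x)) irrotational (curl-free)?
No, ∇×F = (4*z*exp(y*z) + 5*exp(y + z), -4*exp(z) + 3*cos(x) - 3*cos(z), 16*x**3 - exp(-y))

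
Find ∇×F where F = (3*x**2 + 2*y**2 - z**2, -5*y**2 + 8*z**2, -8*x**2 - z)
(-16*z, 16*x - 2*z, -4*y)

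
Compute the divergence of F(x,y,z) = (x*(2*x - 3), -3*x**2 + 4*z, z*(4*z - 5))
4*x + 8*z - 8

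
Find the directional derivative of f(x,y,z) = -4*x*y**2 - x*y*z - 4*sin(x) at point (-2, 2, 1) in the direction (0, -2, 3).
-56*sqrt(13)/13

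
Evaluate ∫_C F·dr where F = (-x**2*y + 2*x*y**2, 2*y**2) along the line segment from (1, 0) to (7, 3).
-27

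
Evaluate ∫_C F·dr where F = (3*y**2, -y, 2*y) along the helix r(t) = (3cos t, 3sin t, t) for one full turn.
0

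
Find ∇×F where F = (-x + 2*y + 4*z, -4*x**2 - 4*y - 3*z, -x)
(3, 5, -8*x - 2)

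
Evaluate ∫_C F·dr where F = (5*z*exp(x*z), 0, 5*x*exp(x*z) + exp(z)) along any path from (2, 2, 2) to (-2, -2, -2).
-2*sinh(2)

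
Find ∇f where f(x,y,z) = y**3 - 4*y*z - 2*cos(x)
(2*sin(x), 3*y**2 - 4*z, -4*y)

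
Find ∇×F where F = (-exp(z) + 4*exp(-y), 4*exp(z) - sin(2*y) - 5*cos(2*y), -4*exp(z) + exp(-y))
(-4*exp(z) - exp(-y), -exp(z), 4*exp(-y))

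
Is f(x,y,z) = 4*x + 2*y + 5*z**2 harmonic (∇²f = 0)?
No, ∇²f = 10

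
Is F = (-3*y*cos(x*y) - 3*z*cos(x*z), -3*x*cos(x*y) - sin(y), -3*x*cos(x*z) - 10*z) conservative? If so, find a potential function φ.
Yes, F is conservative. φ = -5*z**2 - 3*sin(x*y) - 3*sin(x*z) + cos(y)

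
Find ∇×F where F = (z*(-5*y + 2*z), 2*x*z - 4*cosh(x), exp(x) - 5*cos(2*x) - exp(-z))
(-2*x, -5*y + 4*z - exp(x) - 10*sin(2*x), 7*z - 4*sinh(x))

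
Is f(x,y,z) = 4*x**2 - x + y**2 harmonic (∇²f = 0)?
No, ∇²f = 10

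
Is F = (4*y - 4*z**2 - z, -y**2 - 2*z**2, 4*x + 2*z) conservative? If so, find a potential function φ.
No, ∇×F = (4*z, -8*z - 5, -4) ≠ 0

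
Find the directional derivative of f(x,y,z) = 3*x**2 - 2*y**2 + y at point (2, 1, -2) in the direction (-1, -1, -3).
-9*sqrt(11)/11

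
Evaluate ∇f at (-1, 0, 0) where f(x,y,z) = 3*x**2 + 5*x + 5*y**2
(-1, 0, 0)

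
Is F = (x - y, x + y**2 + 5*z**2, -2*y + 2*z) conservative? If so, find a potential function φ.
No, ∇×F = (-10*z - 2, 0, 2) ≠ 0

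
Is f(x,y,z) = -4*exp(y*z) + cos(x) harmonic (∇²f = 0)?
No, ∇²f = -4*y**2*exp(y*z) - 4*z**2*exp(y*z) - cos(x)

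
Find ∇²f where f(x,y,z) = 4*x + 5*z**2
10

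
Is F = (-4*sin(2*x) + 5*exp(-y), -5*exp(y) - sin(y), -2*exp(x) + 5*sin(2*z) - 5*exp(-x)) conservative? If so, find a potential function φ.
No, ∇×F = (0, 2*exp(x) - 5*exp(-x), 5*exp(-y)) ≠ 0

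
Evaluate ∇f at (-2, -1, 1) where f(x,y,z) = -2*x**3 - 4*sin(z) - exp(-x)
(-24 + exp(2), 0, -4*cos(1))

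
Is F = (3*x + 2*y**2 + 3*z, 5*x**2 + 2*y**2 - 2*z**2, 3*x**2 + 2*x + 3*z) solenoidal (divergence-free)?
No, ∇·F = 4*y + 6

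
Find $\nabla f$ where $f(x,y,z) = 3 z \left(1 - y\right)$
(0, -3*z, 3 - 3*y)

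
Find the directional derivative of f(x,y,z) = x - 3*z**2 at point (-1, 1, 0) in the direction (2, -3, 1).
sqrt(14)/7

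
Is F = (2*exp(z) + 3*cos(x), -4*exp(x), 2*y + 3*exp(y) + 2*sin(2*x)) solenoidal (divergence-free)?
No, ∇·F = -3*sin(x)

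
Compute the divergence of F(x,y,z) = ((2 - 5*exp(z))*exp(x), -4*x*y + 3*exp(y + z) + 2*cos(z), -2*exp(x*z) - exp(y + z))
-2*x*exp(x*z) - 4*x - (5*exp(z) - 2)*exp(x) + 2*exp(y + z)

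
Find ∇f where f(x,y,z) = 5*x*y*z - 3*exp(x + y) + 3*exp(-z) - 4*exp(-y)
(5*y*z - 3*exp(x + y), 5*x*z - 3*exp(x + y) + 4*exp(-y), 5*x*y - 3*exp(-z))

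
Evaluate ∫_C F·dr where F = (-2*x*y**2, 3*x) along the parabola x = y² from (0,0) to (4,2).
-104/3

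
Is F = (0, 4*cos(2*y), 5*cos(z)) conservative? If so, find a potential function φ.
Yes, F is conservative. φ = 2*sin(2*y) + 5*sin(z)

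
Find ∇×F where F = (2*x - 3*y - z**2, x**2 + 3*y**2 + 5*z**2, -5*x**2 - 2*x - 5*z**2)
(-10*z, 10*x - 2*z + 2, 2*x + 3)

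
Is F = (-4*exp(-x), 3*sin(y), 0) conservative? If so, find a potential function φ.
Yes, F is conservative. φ = -3*cos(y) + 4*exp(-x)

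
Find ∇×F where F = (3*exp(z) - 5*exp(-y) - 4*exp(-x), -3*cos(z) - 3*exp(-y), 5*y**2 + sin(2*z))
(10*y - 3*sin(z), 3*exp(z), -5*exp(-y))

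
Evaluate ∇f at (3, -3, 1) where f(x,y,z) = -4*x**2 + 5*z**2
(-24, 0, 10)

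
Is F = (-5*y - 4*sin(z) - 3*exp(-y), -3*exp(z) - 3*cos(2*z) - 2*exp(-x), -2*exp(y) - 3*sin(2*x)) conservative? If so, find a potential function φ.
No, ∇×F = (-2*exp(y) + 3*exp(z) - 6*sin(2*z), 6*cos(2*x) - 4*cos(z), 5 - 3*exp(-y) + 2*exp(-x)) ≠ 0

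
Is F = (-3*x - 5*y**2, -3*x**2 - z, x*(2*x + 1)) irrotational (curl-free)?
No, ∇×F = (1, -4*x - 1, -6*x + 10*y)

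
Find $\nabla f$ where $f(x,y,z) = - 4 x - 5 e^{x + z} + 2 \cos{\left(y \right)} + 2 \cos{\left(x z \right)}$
(-2*z*sin(x*z) - 5*exp(x + z) - 4, -2*sin(y), -2*x*sin(x*z) - 5*exp(x + z))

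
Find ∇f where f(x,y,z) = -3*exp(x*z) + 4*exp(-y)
(-3*z*exp(x*z), -4*exp(-y), -3*x*exp(x*z))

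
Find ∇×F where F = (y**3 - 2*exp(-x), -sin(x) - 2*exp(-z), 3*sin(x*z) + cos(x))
(-2*exp(-z), -3*z*cos(x*z) + sin(x), -3*y**2 - cos(x))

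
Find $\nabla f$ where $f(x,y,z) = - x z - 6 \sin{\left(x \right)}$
(-z - 6*cos(x), 0, -x)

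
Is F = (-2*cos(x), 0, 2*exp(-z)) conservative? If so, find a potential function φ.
Yes, F is conservative. φ = -2*sin(x) - 2*exp(-z)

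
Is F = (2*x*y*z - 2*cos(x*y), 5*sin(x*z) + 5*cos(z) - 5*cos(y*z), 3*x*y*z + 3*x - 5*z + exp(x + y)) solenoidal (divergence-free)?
No, ∇·F = 3*x*y + 2*y*z + 2*y*sin(x*y) + 5*z*sin(y*z) - 5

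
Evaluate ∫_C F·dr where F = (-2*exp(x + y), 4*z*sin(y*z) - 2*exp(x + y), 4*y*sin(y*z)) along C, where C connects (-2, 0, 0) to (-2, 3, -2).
-2*E - 4*cos(6) + 2*exp(-2) + 4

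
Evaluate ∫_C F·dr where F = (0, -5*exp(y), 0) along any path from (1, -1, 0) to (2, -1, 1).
0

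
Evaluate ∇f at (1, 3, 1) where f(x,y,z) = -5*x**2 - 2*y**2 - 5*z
(-10, -12, -5)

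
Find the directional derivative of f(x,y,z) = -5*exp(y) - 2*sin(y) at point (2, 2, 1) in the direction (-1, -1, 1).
sqrt(3)*(2*cos(2) + 5*exp(2))/3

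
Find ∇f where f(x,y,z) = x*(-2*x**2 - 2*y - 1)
(-6*x**2 - 2*y - 1, -2*x, 0)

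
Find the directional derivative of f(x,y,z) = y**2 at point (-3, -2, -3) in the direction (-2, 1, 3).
-2*sqrt(14)/7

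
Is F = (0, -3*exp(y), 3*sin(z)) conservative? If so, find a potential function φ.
Yes, F is conservative. φ = -3*exp(y) - 3*cos(z)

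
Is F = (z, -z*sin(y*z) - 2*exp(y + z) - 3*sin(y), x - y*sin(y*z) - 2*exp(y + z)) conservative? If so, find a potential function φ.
Yes, F is conservative. φ = x*z - 2*exp(y + z) + 3*cos(y) + cos(y*z)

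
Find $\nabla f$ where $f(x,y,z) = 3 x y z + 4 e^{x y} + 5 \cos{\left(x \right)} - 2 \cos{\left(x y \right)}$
(3*y*z + 4*y*exp(x*y) + 2*y*sin(x*y) - 5*sin(x), x*(3*z + 4*exp(x*y) + 2*sin(x*y)), 3*x*y)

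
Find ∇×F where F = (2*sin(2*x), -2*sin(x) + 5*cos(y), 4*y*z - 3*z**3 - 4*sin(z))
(4*z, 0, -2*cos(x))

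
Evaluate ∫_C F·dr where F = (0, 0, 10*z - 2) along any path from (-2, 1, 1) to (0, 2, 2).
13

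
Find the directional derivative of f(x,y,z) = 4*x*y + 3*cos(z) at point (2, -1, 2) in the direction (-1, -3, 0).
-2*sqrt(10)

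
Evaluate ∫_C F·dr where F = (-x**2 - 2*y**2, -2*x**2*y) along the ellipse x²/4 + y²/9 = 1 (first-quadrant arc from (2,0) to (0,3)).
26/3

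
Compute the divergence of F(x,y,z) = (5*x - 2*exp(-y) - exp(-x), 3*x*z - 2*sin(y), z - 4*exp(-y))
-2*cos(y) + 6 + exp(-x)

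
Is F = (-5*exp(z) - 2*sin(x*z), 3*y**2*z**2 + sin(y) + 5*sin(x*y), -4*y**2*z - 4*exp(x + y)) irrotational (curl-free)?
No, ∇×F = (-6*y**2*z - 8*y*z - 4*exp(x + y), -2*x*cos(x*z) - 5*exp(z) + 4*exp(x + y), 5*y*cos(x*y))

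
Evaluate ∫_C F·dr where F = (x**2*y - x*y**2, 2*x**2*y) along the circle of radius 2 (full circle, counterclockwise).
-4*pi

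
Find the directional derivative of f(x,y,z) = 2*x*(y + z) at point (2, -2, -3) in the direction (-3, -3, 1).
22*sqrt(19)/19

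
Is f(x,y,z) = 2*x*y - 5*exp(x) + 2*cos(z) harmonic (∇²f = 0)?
No, ∇²f = -5*exp(x) - 2*cos(z)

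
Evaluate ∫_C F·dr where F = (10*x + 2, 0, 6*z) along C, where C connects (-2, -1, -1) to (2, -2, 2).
17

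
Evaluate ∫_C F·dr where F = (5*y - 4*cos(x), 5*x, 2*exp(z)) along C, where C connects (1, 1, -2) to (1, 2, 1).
-2*exp(-2) + 5 + 2*E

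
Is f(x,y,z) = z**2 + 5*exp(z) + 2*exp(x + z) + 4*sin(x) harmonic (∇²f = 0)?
No, ∇²f = 5*exp(z) + 4*exp(x + z) - 4*sin(x) + 2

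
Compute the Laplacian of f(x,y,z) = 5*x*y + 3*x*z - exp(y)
-exp(y)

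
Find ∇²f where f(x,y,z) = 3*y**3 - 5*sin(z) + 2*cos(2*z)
18*y + 5*sin(z) - 8*cos(2*z)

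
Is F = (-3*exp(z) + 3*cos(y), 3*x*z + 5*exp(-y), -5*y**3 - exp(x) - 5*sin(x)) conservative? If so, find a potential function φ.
No, ∇×F = (-3*x - 15*y**2, exp(x) - 3*exp(z) + 5*cos(x), 3*z + 3*sin(y)) ≠ 0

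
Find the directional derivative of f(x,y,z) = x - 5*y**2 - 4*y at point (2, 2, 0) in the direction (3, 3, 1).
-69*sqrt(19)/19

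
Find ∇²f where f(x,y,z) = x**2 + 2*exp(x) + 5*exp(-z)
2*exp(x) + 2 + 5*exp(-z)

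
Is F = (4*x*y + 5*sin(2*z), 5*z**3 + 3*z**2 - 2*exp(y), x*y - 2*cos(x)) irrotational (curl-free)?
No, ∇×F = (x - 15*z**2 - 6*z, -y - 2*sin(x) + 10*cos(2*z), -4*x)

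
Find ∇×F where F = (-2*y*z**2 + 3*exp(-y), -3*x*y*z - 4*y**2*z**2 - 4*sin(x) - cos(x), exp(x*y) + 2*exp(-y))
(3*x*y + x*exp(x*y) + 8*y**2*z - 2*exp(-y), y*(-4*z - exp(x*y)), -3*y*z + 2*z**2 + sin(x) - 4*cos(x) + 3*exp(-y))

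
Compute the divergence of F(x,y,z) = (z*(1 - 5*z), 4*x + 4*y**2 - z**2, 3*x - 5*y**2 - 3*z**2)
8*y - 6*z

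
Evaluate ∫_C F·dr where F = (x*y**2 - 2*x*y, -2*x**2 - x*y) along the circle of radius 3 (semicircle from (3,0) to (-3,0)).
-18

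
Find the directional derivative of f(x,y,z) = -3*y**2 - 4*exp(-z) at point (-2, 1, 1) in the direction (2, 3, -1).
sqrt(14)*(-9*E - 2)*exp(-1)/7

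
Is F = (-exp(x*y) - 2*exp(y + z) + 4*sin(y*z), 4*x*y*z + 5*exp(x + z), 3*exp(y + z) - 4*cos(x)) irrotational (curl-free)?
No, ∇×F = (-4*x*y - 5*exp(x + z) + 3*exp(y + z), 4*y*cos(y*z) - 2*exp(y + z) - 4*sin(x), x*exp(x*y) + 4*y*z - 4*z*cos(y*z) + 5*exp(x + z) + 2*exp(y + z))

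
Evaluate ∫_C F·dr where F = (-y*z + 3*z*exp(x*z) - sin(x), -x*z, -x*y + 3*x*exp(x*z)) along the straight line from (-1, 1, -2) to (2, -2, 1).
-cos(1) + cos(2) + 6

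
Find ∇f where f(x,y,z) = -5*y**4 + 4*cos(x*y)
(-4*y*sin(x*y), -4*x*sin(x*y) - 20*y**3, 0)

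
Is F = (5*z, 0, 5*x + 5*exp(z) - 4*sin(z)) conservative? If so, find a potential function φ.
Yes, F is conservative. φ = 5*x*z + 5*exp(z) + 4*cos(z)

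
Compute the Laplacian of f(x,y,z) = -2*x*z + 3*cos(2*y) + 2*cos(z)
-12*cos(2*y) - 2*cos(z)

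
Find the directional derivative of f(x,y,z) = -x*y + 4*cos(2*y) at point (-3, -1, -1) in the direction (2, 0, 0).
1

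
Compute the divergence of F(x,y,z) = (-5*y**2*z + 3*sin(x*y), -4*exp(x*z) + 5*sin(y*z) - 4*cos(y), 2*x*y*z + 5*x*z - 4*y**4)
2*x*y + 5*x + 3*y*cos(x*y) + 5*z*cos(y*z) + 4*sin(y)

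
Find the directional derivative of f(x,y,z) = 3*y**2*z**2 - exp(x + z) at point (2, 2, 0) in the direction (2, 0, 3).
-5*sqrt(13)*exp(2)/13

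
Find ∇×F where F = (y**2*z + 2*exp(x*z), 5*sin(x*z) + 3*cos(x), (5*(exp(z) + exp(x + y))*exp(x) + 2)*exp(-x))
(-5*x*cos(x*z) + 5*exp(x + y), 2*x*exp(x*z) + y**2 - 5*exp(x + y) + 2*exp(-x), -2*y*z + 5*z*cos(x*z) - 3*sin(x))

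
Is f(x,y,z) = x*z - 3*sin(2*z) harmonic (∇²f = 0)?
No, ∇²f = 12*sin(2*z)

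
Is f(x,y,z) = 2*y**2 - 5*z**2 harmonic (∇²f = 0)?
No, ∇²f = -6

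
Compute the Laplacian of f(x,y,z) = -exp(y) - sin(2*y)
-exp(y) + 4*sin(2*y)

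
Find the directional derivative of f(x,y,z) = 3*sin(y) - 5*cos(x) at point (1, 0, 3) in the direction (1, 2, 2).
5*sin(1)/3 + 2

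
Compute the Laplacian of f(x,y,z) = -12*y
0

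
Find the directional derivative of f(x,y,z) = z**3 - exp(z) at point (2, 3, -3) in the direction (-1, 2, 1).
sqrt(6)*(-1 + 27*exp(3))*exp(-3)/6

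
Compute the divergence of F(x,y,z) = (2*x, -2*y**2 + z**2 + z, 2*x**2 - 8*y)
2 - 4*y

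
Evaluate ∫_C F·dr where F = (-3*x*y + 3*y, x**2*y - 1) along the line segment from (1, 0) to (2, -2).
29/3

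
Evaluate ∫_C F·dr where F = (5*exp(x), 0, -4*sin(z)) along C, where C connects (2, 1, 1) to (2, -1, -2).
-4*cos(1) + 4*cos(2)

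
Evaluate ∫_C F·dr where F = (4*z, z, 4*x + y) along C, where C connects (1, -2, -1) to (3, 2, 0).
2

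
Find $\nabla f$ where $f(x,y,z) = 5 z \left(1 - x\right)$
(-5*z, 0, 5 - 5*x)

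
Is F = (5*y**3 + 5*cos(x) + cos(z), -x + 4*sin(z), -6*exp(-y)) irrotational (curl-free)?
No, ∇×F = (-4*cos(z) + 6*exp(-y), -sin(z), -15*y**2 - 1)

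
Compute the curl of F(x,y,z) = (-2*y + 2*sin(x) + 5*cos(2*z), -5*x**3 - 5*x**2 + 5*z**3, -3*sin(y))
(-15*z**2 - 3*cos(y), -10*sin(2*z), -15*x**2 - 10*x + 2)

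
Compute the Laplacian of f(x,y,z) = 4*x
0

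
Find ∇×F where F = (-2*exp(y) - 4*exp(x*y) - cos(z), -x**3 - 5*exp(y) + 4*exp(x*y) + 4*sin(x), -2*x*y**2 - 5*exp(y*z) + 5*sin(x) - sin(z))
(-4*x*y - 5*z*exp(y*z), 2*y**2 + sin(z) - 5*cos(x), -3*x**2 + 4*x*exp(x*y) + 4*y*exp(x*y) + 2*exp(y) + 4*cos(x))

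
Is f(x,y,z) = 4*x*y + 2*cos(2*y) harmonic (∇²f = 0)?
No, ∇²f = -8*cos(2*y)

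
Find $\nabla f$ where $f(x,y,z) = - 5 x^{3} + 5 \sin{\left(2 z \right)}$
(-15*x**2, 0, 10*cos(2*z))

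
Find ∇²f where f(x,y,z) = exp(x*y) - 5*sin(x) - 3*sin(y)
x**2*exp(x*y) + y**2*exp(x*y) + 5*sin(x) + 3*sin(y)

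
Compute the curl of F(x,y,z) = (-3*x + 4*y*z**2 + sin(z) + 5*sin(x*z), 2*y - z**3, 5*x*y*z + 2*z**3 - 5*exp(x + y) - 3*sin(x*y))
(5*x*z - 3*x*cos(x*y) + 3*z**2 - 5*exp(x + y), 5*x*cos(x*z) + 3*y*z + 3*y*cos(x*y) + 5*exp(x + y) + cos(z), -4*z**2)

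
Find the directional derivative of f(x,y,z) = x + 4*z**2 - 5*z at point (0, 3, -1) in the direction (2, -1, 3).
-37*sqrt(14)/14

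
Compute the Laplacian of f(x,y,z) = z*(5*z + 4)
10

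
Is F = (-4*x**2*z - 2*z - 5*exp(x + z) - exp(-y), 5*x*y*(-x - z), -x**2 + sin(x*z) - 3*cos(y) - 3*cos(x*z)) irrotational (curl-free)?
No, ∇×F = (5*x*y + 3*sin(y), -4*x**2 + 2*x - 3*z*sin(x*z) - z*cos(x*z) - 5*exp(x + z) - 2, -10*x*y - 5*y*z - exp(-y))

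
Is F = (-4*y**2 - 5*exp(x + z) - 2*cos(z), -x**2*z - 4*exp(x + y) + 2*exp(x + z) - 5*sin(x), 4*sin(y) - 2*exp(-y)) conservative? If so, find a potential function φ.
No, ∇×F = (x**2 - 2*exp(x + z) + 4*cos(y) + 2*exp(-y), -5*exp(x + z) + 2*sin(z), -2*x*z + 8*y - 4*exp(x + y) + 2*exp(x + z) - 5*cos(x)) ≠ 0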